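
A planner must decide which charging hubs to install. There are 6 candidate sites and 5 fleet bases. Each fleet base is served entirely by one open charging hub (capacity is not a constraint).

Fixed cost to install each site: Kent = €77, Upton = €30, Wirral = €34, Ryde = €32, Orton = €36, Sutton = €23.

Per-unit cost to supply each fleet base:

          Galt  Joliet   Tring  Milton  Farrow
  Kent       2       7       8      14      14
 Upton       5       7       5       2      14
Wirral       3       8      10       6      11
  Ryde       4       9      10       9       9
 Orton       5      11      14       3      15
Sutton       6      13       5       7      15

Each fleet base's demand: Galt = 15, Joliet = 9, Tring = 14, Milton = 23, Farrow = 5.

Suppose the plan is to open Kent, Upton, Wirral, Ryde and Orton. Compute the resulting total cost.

Total cost: 463

Each fleet base is assigned to its cheapest site among the open ones.
{Kent, Upton, Wirral, Ryde, Orton}: Galt→Kent 2·15=30, Joliet→Kent 7·9=63, Tring→Upton 5·14=70, Milton→Upton 2·23=46, Farrow→Ryde 9·5=45. Service 254; fixed 209; total 463.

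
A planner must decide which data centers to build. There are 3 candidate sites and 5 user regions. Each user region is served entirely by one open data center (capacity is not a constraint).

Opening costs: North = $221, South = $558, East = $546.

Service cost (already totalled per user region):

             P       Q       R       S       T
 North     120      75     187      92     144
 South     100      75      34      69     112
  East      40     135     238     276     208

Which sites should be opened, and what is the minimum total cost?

Open North only; minimum total cost 839.

For any fixed open set, each user region goes to its cheapest open site; total = fixed + service.
{North}: P→North 120, Q→North 75, R→North 187, S→North 92, T→North 144. Service 618; fixed 221; total 839.
{South}: P→South 100, Q→South 75, R→South 34, S→South 69, T→South 112. Service 390; fixed 558; total 948.
{North, South}: service 390 + fixed 779 = 1169
{North, South, East}: P→East 40, Q→North 75, R→South 34, S→South 69, T→South 112. Service 330; fixed 1325; total 1655.
(All 7 nonempty subsets were checked; North only is lowest.)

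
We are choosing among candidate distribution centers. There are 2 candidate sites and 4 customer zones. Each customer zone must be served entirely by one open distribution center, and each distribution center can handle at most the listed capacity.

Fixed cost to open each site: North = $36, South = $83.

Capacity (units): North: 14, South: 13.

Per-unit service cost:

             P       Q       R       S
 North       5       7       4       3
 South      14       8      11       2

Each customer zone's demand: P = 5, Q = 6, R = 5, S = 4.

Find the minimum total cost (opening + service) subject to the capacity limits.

Minimum total cost: 220

Open {North, South}: P→North 5·5=25, Q→South 8·6=48, R→North 4·5=20, S→South 2·4=8.
Loads: North carries 10/14, South carries 10/13. Service 101; fixed 119; total 220.
Next best feasible plan costs 224.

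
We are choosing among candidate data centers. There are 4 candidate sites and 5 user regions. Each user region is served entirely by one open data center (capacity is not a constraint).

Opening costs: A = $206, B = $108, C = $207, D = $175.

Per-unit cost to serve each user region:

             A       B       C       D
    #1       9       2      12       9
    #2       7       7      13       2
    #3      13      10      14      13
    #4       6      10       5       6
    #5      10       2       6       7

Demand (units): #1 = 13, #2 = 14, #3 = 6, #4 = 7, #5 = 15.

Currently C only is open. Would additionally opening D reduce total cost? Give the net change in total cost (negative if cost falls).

Yes — net change −24 (cost falls by 24).

Current service cost with {C}: 547.
Adding D: each user region re-picks its cheapest; new service cost 348, saving 199.
Extra fixed cost: 175. Net change = 175 − 199 = -24.
(Totals: 754 → 730.)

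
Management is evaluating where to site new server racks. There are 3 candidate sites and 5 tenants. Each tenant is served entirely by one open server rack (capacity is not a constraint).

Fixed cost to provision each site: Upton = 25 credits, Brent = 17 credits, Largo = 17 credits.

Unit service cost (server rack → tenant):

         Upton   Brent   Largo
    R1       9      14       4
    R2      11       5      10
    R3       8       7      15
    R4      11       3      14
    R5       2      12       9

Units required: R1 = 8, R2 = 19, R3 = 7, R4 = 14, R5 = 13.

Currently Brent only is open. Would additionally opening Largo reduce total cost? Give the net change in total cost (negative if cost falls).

Current service cost with {Brent}: 454.
Adding Largo: each tenant re-picks its cheapest; new service cost 335, saving 119.
Extra fixed cost: 17. Net change = 17 − 119 = -102.
(Totals: 471 → 369.)

Yes — net change −102 (cost falls by 102).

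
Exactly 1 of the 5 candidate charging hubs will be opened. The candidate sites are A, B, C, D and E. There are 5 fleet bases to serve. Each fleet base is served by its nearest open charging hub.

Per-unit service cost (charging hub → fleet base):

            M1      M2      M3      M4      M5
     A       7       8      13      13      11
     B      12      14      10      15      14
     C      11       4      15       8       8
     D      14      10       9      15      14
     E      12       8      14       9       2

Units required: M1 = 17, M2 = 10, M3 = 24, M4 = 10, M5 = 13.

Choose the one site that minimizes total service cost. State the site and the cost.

With exactly 1 open, each fleet base uses its cheapest among the chosen.
{E}: M1→E 12·17=204, M2→E 8·10=80, M3→E 14·24=336, M4→E 9·10=90, M5→E 2·13=26. Service cost 736.
{C}: service cost 771
{A}: service cost 784
Among all 5 size-1 choices, {E} is lowest.

Choose E only; total service cost 736.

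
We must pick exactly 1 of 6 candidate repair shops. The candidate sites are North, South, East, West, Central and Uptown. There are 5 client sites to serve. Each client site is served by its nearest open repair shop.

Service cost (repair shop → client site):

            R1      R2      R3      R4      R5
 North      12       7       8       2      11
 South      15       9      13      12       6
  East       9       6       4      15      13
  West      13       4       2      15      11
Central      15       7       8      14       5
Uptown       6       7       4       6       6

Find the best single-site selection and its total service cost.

With exactly 1 open, each client site uses its cheapest among the chosen.
{Uptown}: R1→Uptown 6, R2→Uptown 7, R3→Uptown 4, R4→Uptown 6, R5→Uptown 6. Service cost 29.
{North}: service cost 40
{West}: service cost 45
Among all 6 size-1 choices, {Uptown} is lowest.

Choose Uptown only; total service cost 29.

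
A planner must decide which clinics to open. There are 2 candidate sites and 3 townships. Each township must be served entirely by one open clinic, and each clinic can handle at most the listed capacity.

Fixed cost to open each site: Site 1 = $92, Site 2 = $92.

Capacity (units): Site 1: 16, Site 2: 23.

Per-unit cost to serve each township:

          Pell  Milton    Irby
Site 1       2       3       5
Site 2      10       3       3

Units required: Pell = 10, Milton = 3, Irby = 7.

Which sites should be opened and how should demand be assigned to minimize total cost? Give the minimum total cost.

Open {Site 2}: Pell→Site 2 10·10=100, Milton→Site 2 3·3=9, Irby→Site 2 3·7=21.
Loads: Site 2 carries 20/23. Service 130; fixed 92; total 222.
Next best feasible plan costs 234.

Minimum total cost: 222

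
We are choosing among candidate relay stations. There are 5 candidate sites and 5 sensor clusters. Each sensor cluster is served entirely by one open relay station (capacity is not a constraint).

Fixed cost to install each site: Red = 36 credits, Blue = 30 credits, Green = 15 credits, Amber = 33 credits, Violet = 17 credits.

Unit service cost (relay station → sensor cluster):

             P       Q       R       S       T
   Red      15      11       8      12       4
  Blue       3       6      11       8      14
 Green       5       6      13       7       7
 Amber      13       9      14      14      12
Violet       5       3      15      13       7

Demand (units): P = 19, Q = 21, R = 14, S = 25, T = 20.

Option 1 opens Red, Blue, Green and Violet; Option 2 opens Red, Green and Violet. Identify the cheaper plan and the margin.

Option 1: {Red, Blue, Green, Violet}: P→Blue 3·19=57, Q→Violet 3·21=63, R→Red 8·14=112, S→Green 7·25=175, T→Red 4·20=80. Service 487; fixed 98; total 585.
Option 2: {Red, Green, Violet}: P→Green 5·19=95, Q→Violet 3·21=63, R→Red 8·14=112, S→Green 7·25=175, T→Red 4·20=80. Service 525; fixed 68; total 593.
Difference: |585 − 593| = 8.

Option 1 is cheaper by 8.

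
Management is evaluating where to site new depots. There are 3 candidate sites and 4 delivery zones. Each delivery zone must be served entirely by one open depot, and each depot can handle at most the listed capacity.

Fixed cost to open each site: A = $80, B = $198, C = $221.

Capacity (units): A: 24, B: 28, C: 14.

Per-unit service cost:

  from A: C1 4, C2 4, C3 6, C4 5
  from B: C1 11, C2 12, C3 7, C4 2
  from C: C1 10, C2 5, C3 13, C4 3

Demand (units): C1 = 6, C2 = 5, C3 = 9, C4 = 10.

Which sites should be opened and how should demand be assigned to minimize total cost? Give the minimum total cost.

Minimum total cost: 396

Open {A, B}: C1→A 4·6=24, C2→A 4·5=20, C3→A 6·9=54, C4→B 2·10=20.
Loads: A carries 20/24, B carries 10/28. Service 118; fixed 278; total 396.
Next best feasible plan costs 405.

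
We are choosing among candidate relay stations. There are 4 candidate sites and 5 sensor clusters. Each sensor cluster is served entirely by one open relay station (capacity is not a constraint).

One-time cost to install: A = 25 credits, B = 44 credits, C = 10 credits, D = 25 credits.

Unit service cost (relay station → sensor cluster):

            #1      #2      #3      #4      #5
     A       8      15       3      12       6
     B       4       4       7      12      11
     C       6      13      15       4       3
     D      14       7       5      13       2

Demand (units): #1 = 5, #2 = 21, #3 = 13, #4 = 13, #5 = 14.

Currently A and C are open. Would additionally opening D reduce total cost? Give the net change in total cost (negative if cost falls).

Current service cost with {A, C}: 436.
Adding D: each sensor cluster re-picks its cheapest; new service cost 296, saving 140.
Extra fixed cost: 25. Net change = 25 − 140 = -115.
(Totals: 471 → 356.)

Yes — net change −115 (cost falls by 115).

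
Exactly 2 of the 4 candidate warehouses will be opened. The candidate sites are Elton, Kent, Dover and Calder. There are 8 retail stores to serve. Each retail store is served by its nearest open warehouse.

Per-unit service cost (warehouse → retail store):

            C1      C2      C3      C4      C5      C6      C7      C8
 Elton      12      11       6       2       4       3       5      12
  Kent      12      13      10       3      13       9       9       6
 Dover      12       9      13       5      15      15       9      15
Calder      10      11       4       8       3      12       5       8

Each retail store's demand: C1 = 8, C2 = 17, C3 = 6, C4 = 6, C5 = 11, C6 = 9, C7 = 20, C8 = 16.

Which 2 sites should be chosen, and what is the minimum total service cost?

Choose Elton and Calder; total service cost 591.

With exactly 2 open, each retail store uses its cheapest among the chosen.
{Elton, Calder}: C1→Calder 10·8=80, C2→Elton 11·17=187, C3→Calder 4·6=24, C4→Elton 2·6=12, C5→Calder 3·11=33, C6→Elton 3·9=27, C7→Elton 5·20=100, C8→Calder 8·16=128. Service cost 591.
{Elton, Kent}: service cost 598
{Kent, Calder}: service cost 619
Among all 6 size-2 choices, {Elton, Calder} is lowest.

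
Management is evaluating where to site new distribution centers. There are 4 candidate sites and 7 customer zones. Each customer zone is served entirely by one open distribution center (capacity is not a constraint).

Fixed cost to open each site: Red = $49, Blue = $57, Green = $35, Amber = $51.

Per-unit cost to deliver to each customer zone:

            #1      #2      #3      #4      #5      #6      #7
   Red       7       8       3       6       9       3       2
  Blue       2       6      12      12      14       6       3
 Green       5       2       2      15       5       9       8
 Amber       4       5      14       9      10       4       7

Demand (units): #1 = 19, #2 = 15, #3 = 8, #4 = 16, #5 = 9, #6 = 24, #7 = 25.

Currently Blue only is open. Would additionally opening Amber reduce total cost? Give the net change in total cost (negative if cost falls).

Yes — net change −96 (cost falls by 96).

Current service cost with {Blue}: 761.
Adding Amber: each customer zone re-picks its cheapest; new service cost 614, saving 147.
Extra fixed cost: 51. Net change = 51 − 147 = -96.
(Totals: 818 → 722.)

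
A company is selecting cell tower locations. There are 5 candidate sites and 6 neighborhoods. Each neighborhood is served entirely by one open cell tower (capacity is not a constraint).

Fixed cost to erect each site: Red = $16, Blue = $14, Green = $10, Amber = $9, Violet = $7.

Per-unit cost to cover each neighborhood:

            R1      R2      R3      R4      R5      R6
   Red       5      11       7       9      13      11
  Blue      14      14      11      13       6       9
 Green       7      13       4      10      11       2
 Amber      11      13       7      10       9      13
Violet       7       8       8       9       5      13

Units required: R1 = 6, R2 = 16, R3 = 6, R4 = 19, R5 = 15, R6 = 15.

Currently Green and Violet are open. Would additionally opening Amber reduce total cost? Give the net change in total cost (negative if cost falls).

Current service cost with {Green, Violet}: 470.
Adding Amber: each neighborhood re-picks its cheapest; new service cost 470, saving 0.
Extra fixed cost: 9. Net change = 9 − 0 = 9.
(Totals: 487 → 496.)

No — net change +9 (cost rises by 9).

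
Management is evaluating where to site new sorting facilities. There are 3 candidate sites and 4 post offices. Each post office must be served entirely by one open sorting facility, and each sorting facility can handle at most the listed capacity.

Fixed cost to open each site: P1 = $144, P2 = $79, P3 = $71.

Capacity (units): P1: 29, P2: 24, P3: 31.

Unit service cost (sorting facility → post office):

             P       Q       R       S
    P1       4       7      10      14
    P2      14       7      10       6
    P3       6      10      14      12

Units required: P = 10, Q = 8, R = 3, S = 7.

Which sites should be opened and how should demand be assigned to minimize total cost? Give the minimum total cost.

Minimum total cost: 337

Open {P3}: P→P3 6·10=60, Q→P3 10·8=80, R→P3 14·3=42, S→P3 12·7=84.
Loads: P3 carries 28/31. Service 266; fixed 71; total 337.
Next best feasible plan costs 338.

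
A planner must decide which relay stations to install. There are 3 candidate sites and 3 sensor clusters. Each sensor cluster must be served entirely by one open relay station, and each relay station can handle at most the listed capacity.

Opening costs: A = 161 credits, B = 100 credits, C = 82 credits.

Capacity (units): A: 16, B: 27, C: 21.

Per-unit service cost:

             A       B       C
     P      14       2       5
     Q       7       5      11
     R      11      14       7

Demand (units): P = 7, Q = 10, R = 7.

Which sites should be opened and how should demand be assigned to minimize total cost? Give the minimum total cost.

Minimum total cost: 262

Open {B}: P→B 2·7=14, Q→B 5·10=50, R→B 14·7=98.
Loads: B carries 24/27. Service 162; fixed 100; total 262.
Next best feasible plan costs 295.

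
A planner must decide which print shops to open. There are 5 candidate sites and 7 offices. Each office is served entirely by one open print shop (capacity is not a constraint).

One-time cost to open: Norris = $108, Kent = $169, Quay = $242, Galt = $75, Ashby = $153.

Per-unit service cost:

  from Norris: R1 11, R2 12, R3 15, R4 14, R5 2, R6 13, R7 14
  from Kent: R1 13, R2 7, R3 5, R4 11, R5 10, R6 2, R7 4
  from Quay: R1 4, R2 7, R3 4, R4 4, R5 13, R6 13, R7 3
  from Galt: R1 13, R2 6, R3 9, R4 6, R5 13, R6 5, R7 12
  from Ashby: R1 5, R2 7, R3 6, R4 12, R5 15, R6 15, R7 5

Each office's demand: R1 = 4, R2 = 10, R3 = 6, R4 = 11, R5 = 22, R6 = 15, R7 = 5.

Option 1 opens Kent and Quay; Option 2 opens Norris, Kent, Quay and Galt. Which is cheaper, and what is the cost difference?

Option 2 is cheaper by 3.

Option 1: {Kent, Quay}: R1→Quay 4·4=16, R2→Kent 7·10=70, R3→Quay 4·6=24, R4→Quay 4·11=44, R5→Kent 10·22=220, R6→Kent 2·15=30, R7→Quay 3·5=15. Service 419; fixed 411; total 830.
Option 2: {Norris, Kent, Quay, Galt}: R1→Quay 4·4=16, R2→Galt 6·10=60, R3→Quay 4·6=24, R4→Quay 4·11=44, R5→Norris 2·22=44, R6→Kent 2·15=30, R7→Quay 3·5=15. Service 233; fixed 594; total 827.
Difference: |830 − 827| = 3.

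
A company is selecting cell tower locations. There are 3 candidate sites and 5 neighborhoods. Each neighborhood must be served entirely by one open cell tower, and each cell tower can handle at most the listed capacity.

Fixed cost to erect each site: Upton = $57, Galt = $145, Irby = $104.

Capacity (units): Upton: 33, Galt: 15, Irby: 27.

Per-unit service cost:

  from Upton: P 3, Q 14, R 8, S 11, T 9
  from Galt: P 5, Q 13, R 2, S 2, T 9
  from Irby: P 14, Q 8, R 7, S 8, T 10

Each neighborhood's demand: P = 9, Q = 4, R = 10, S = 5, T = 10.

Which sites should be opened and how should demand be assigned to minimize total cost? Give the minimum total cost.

Open {Upton, Galt}: P→Upton 3·9=27, Q→Upton 14·4=56, R→Galt 2·10=20, S→Galt 2·5=10, T→Upton 9·10=90.
Loads: Upton carries 23/33, Galt carries 15/15. Service 203; fixed 202; total 405.
Next best feasible plan costs 420.

Minimum total cost: 405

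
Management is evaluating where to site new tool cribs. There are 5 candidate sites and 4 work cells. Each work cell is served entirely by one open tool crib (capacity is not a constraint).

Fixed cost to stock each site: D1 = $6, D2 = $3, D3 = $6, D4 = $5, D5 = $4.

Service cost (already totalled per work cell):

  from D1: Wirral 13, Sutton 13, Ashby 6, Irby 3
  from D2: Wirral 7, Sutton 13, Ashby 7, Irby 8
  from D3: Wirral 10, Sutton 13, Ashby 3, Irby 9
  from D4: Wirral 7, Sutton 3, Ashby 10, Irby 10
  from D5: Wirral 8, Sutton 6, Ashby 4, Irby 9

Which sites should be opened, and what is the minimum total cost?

For any fixed open set, each work cell goes to its cheapest open site; total = fixed + service.
{D1, D4}: Wirral→D4 7, Sutton→D4 3, Ashby→D1 6, Irby→D1 3. Service 19; fixed 11; total 30.
{D1, D5}: service 21 + fixed 10 = 31
{D5}: service 27 + fixed 4 = 31
{D1, D2, D3, D4, D5}: Wirral→D2 7, Sutton→D4 3, Ashby→D3 3, Irby→D1 3. Service 16; fixed 24; total 40.
No other subset beats 30.

Open D1 and D4; minimum total cost 30.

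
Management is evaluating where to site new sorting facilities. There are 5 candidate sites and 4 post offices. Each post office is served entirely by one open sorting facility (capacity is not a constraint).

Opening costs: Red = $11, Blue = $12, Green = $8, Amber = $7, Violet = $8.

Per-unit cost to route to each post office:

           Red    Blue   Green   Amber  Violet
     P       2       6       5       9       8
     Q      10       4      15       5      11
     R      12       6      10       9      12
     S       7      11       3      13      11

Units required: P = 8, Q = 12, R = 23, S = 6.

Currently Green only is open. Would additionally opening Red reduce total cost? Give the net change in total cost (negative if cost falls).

Yes — net change −73 (cost falls by 73).

Current service cost with {Green}: 468.
Adding Red: each post office re-picks its cheapest; new service cost 384, saving 84.
Extra fixed cost: 11. Net change = 11 − 84 = -73.
(Totals: 476 → 403.)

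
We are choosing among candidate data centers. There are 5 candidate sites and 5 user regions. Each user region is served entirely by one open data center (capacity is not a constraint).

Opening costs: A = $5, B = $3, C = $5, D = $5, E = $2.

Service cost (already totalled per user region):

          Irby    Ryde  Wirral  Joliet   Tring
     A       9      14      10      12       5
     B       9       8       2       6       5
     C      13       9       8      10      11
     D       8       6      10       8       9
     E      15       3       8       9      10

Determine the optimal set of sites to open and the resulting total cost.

Open B and E; minimum total cost 30.

For any fixed open set, each user region goes to its cheapest open site; total = fixed + service.
{B, E}: Irby→B 9, Ryde→E 3, Wirral→B 2, Joliet→B 6, Tring→B 5. Service 25; fixed 5; total 30.
{B}: service 30 + fixed 3 = 33
{B, D, E}: Irby→D 8, Ryde→E 3, Wirral→B 2, Joliet→B 6, Tring→B 5. Service 24; fixed 10; total 34.
{A, B, C, D, E}: service 24 + fixed 20 = 44
No other subset beats 30.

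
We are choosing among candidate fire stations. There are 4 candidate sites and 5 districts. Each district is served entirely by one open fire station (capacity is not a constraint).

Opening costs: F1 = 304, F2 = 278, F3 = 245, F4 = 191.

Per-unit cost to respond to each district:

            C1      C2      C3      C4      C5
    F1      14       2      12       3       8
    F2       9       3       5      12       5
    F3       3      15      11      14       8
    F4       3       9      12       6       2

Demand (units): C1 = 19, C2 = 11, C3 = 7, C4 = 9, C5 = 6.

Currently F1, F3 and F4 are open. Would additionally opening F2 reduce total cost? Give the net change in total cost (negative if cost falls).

No — net change +236 (cost rises by 236).

Current service cost with {F1, F3, F4}: 195.
Adding F2: each district re-picks its cheapest; new service cost 153, saving 42.
Extra fixed cost: 278. Net change = 278 − 42 = 236.
(Totals: 935 → 1171.)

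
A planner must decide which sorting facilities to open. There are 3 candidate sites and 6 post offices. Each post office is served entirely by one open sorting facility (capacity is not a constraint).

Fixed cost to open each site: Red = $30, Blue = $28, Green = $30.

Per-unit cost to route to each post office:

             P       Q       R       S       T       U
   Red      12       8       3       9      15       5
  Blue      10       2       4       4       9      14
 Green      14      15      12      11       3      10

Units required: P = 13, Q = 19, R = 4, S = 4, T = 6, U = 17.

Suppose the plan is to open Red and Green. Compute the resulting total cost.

Each post office is assigned to its cheapest site among the open ones.
{Red, Green}: P→Red 12·13=156, Q→Red 8·19=152, R→Red 3·4=12, S→Red 9·4=36, T→Green 3·6=18, U→Red 5·17=85. Service 459; fixed 60; total 519.

Total cost: 519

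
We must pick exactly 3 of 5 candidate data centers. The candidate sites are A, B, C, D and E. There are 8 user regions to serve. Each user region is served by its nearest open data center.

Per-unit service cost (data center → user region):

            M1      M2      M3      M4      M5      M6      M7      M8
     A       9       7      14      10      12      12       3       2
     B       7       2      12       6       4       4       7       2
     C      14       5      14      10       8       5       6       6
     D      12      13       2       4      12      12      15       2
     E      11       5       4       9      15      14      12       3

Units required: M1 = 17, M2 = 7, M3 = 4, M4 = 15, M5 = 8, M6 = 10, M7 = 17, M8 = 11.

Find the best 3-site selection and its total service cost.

Choose A, B and D; total service cost 346.

With exactly 3 open, each user region uses its cheapest among the chosen.
{A, B, D}: M1→B 7·17=119, M2→B 2·7=14, M3→D 2·4=8, M4→D 4·15=60, M5→B 4·8=32, M6→B 4·10=40, M7→A 3·17=51, M8→A 2·11=22. Service cost 346.
{A, B, E}: service cost 384
{B, C, D}: service cost 397
Among all 10 size-3 choices, {A, B, D} is lowest.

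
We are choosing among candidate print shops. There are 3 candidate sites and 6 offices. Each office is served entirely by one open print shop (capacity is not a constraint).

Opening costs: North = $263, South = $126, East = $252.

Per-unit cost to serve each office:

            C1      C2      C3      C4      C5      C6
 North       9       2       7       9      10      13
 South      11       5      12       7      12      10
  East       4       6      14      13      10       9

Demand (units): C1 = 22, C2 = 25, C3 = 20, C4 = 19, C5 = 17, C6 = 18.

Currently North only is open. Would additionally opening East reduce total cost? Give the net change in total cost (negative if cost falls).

Current service cost with {North}: 963.
Adding East: each office re-picks its cheapest; new service cost 781, saving 182.
Extra fixed cost: 252. Net change = 252 − 182 = 70.
(Totals: 1226 → 1296.)

No — net change +70 (cost rises by 70).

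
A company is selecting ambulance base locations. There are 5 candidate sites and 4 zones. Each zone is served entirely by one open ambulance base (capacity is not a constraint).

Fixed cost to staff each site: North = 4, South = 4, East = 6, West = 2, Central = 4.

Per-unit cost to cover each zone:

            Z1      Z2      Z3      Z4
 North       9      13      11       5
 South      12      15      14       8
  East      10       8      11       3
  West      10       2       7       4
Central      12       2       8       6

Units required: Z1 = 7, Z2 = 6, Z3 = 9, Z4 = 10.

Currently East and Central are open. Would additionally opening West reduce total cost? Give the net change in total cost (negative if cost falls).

Current service cost with {East, Central}: 184.
Adding West: each zone re-picks its cheapest; new service cost 175, saving 9.
Extra fixed cost: 2. Net change = 2 − 9 = -7.
(Totals: 194 → 187.)

Yes — net change −7 (cost falls by 7).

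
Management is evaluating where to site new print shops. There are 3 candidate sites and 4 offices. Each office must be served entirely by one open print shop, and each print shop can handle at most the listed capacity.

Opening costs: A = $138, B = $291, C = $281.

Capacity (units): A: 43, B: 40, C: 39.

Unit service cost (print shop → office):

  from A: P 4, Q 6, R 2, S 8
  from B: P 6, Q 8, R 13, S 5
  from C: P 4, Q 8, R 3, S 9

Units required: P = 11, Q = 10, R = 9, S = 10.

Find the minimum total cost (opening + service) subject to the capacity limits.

Open {A}: P→A 4·11=44, Q→A 6·10=60, R→A 2·9=18, S→A 8·10=80.
Loads: A carries 40/43. Service 202; fixed 138; total 340.
Next best feasible plan costs 601.

Minimum total cost: 340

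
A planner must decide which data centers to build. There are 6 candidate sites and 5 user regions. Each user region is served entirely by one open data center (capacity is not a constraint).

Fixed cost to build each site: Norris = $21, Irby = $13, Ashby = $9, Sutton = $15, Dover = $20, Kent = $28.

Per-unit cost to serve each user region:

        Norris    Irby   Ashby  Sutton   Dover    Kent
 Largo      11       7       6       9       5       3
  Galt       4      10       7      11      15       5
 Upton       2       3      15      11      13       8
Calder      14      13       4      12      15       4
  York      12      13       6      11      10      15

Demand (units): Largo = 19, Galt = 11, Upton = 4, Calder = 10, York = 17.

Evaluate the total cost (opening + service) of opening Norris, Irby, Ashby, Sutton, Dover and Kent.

Each user region is assigned to its cheapest site among the open ones.
{Norris, Irby, Ashby, Sutton, Dover, Kent}: Largo→Kent 3·19=57, Galt→Norris 4·11=44, Upton→Norris 2·4=8, Calder→Ashby 4·10=40, York→Ashby 6·17=102. Service 251; fixed 106; total 357.

Total cost: 357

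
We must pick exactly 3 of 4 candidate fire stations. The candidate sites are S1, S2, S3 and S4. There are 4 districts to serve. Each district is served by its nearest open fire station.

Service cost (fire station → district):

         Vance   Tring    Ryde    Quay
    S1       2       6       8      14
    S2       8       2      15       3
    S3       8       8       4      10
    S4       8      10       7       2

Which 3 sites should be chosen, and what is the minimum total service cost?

With exactly 3 open, each district uses its cheapest among the chosen.
{S1, S2, S3}: Vance→S1 2, Tring→S2 2, Ryde→S3 4, Quay→S2 3. Service cost 11.
{S1, S2, S4}: service cost 13
{S1, S3, S4}: service cost 14
Among all 4 size-3 choices, {S1, S2, S3} is lowest.

Choose S1, S2 and S3; total service cost 11.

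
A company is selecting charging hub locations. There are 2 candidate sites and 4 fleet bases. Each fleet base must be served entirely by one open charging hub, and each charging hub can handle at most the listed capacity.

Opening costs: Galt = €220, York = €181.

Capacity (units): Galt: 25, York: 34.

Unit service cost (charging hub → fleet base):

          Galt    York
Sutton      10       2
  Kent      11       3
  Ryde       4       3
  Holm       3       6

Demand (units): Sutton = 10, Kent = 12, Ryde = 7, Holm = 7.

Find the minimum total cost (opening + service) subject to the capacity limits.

Minimum total cost: 499

Open {Galt, York}: Sutton→York 2·10=20, Kent→York 3·12=36, Ryde→York 3·7=21, Holm→Galt 3·7=21.
Loads: Galt carries 7/25, York carries 29/34. Service 98; fixed 401; total 499.
Next best feasible plan costs 506.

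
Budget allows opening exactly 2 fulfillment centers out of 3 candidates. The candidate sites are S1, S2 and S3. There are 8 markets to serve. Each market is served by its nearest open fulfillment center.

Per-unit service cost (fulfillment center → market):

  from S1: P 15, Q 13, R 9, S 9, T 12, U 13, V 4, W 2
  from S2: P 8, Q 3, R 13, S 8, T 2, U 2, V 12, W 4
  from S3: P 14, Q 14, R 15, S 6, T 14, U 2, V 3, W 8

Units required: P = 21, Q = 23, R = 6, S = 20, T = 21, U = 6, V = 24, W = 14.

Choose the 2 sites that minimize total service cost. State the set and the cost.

Choose S2 and S3; total service cost 617.

With exactly 2 open, each market uses its cheapest among the chosen.
{S2, S3}: P→S2 8·21=168, Q→S2 3·23=69, R→S2 13·6=78, S→S3 6·20=120, T→S2 2·21=42, U→S2 2·6=12, V→S3 3·24=72, W→S2 4·14=56. Service cost 617.
{S1, S2}: service cost 629
{S1, S3}: service cost 1131
Among all 3 size-2 choices, {S2, S3} is lowest.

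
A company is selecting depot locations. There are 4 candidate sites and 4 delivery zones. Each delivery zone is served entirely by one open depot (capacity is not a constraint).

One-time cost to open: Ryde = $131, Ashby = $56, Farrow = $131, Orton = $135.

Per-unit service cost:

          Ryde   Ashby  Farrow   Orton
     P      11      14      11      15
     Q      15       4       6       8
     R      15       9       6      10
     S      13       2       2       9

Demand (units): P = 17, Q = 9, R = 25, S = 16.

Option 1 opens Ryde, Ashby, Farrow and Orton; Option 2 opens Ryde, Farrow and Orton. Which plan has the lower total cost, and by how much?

Option 1: {Ryde, Ashby, Farrow, Orton}: P→Ryde 11·17=187, Q→Ashby 4·9=36, R→Farrow 6·25=150, S→Ashby 2·16=32. Service 405; fixed 453; total 858.
Option 2: {Ryde, Farrow, Orton}: P→Ryde 11·17=187, Q→Farrow 6·9=54, R→Farrow 6·25=150, S→Farrow 2·16=32. Service 423; fixed 397; total 820.
Difference: |858 − 820| = 38.

Option 2 is cheaper by 38.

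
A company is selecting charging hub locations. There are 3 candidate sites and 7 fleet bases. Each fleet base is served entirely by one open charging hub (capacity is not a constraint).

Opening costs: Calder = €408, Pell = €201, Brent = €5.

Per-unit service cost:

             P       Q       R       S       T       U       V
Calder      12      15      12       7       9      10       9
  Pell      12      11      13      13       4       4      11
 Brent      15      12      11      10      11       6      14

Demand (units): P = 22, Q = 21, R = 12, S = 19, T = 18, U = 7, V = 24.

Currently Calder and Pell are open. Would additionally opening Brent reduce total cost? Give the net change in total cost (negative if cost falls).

Yes — net change −7 (cost falls by 7).

Current service cost with {Calder, Pell}: 1088.
Adding Brent: each fleet base re-picks its cheapest; new service cost 1076, saving 12.
Extra fixed cost: 5. Net change = 5 − 12 = -7.
(Totals: 1697 → 1690.)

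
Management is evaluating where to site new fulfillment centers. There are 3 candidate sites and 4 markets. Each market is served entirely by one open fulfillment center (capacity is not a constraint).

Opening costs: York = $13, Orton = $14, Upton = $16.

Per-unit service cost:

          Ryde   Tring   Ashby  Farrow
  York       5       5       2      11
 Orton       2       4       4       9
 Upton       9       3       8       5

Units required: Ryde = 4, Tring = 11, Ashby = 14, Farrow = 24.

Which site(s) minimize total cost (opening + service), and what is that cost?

Open York and Upton; minimum total cost 230.

For any fixed open set, each market goes to its cheapest open site; total = fixed + service.
{York, Upton}: Ryde→York 5·4=20, Tring→Upton 3·11=33, Ashby→York 2·14=28, Farrow→Upton 5·24=120. Service 201; fixed 29; total 230.
{York, Orton, Upton}: Ryde→Orton 2·4=8, Tring→Upton 3·11=33, Ashby→York 2·14=28, Farrow→Upton 5·24=120. Service 189; fixed 43; total 232.
{Orton, Upton}: service 217 + fixed 30 = 247
{York}: service 367 + fixed 13 = 380
(All 7 nonempty subsets were checked; York and Upton is lowest.)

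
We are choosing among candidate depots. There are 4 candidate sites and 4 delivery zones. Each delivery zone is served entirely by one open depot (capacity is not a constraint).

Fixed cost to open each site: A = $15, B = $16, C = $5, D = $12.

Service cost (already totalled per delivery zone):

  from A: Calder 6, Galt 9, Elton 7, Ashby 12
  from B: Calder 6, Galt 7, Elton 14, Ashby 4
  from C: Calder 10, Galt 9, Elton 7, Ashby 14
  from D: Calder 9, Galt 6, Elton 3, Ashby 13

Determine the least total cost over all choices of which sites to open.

Minimum total cost: 43

For any fixed open set, each delivery zone goes to its cheapest open site; total = fixed + service.
{D}: Calder→D 9, Galt→D 6, Elton→D 3, Ashby→D 13. Service 31; fixed 12; total 43.
{B, C}: service 24 + fixed 21 = 45
{C}: Calder→C 10, Galt→C 9, Elton→C 7, Ashby→C 14. Service 40; fixed 5; total 45.
{A, B, C, D}: Calder→A 6, Galt→D 6, Elton→D 3, Ashby→B 4. Service 19; fixed 48; total 67.
(All 15 nonempty subsets were checked; D only is lowest.)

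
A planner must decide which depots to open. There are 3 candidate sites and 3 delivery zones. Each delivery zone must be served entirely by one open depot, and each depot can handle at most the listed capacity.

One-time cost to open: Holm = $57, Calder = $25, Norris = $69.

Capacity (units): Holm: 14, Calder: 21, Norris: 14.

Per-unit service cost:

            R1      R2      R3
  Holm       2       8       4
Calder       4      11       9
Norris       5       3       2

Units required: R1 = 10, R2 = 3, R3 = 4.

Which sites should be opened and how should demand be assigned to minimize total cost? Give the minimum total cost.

Minimum total cost: 134

Open {Calder}: R1→Calder 4·10=40, R2→Calder 11·3=33, R3→Calder 9·4=36.
Loads: Calder carries 17/21. Service 109; fixed 25; total 134.
Next best feasible plan costs 151.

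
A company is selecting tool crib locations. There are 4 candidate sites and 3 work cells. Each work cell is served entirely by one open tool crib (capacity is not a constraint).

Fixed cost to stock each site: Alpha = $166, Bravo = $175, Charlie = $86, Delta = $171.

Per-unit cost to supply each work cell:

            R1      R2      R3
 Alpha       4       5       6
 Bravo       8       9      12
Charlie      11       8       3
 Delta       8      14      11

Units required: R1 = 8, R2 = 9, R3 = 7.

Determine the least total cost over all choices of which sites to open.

For any fixed open set, each work cell goes to its cheapest open site; total = fixed + service.
{Charlie}: R1→Charlie 11·8=88, R2→Charlie 8·9=72, R3→Charlie 3·7=21. Service 181; fixed 86; total 267.
{Alpha}: service 119 + fixed 166 = 285
{Alpha, Charlie}: R1→Alpha 4·8=32, R2→Alpha 5·9=45, R3→Charlie 3·7=21. Service 98; fixed 252; total 350.
{Alpha, Bravo, Charlie, Delta}: R1→Alpha 4·8=32, R2→Alpha 5·9=45, R3→Charlie 3·7=21. Service 98; fixed 598; total 696.
(All 15 nonempty subsets were checked; Charlie only is lowest.)

Minimum total cost: 267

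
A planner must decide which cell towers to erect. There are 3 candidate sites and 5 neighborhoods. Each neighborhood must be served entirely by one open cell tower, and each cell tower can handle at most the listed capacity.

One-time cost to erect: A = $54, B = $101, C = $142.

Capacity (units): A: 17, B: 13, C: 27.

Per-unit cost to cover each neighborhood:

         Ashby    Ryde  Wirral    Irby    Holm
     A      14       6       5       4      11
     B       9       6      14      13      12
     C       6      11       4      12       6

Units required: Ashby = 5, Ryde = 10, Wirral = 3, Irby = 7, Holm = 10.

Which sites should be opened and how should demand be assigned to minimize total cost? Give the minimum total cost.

Minimum total cost: 386

Open {A, C}: Ashby→C 6·5=30, Ryde→A 6·10=60, Wirral→C 4·3=12, Irby→A 4·7=28, Holm→C 6·10=60.
Loads: A carries 17/17, C carries 18/27. Service 190; fixed 196; total 386.
Next best feasible plan costs 439.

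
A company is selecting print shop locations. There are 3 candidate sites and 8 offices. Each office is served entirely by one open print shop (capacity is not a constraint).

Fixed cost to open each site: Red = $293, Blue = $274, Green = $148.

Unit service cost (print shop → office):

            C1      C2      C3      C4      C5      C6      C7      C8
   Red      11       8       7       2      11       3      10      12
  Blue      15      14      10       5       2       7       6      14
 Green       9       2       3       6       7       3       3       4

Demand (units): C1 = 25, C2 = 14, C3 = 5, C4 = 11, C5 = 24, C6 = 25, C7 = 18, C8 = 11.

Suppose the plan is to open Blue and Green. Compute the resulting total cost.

Each office is assigned to its cheapest site among the open ones.
{Blue, Green}: C1→Green 9·25=225, C2→Green 2·14=28, C3→Green 3·5=15, C4→Blue 5·11=55, C5→Blue 2·24=48, C6→Green 3·25=75, C7→Green 3·18=54, C8→Green 4·11=44. Service 544; fixed 422; total 966.

Total cost: 966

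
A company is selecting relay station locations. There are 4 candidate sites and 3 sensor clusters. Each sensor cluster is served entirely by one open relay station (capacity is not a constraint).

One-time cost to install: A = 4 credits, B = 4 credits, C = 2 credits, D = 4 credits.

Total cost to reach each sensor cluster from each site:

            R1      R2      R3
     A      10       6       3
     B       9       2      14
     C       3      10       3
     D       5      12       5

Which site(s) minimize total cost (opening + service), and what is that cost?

For any fixed open set, each sensor cluster goes to its cheapest open site; total = fixed + service.
{B, C}: R1→C 3, R2→B 2, R3→C 3. Service 8; fixed 6; total 14.
{A, B, C}: service 8 + fixed 10 = 18
{A, C}: service 12 + fixed 6 = 18
{A, B, C, D}: R1→C 3, R2→B 2, R3→A 3. Service 8; fixed 14; total 22.
No other subset beats 14.

Open B and C; minimum total cost 14.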